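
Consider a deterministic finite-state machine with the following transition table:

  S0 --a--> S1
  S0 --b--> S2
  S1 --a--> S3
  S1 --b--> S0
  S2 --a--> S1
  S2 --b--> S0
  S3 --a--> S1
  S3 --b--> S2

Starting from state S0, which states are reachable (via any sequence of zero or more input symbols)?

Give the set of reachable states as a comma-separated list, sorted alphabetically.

BFS from S0:
  visit S0: S0--a-->S1 (new), S0--b-->S2 (new)
  visit S1: S1--a-->S3 (new), S1--b-->S0 (seen)
  visit S2: S2--a-->S1 (seen), S2--b-->S0 (seen)
  visit S3: S3--a-->S1 (seen), S3--b-->S2 (seen)

Answer: S0, S1, S2, S3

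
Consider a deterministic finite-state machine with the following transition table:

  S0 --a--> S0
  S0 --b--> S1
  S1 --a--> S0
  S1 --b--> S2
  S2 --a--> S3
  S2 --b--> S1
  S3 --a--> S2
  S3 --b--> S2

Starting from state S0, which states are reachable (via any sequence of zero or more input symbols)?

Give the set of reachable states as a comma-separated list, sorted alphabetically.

BFS from S0:
  visit S0: S0--a-->S0 (seen), S0--b-->S1 (new)
  visit S1: S1--a-->S0 (seen), S1--b-->S2 (new)
  visit S2: S2--a-->S3 (new), S2--b-->S1 (seen)
  visit S3: S3--a-->S2 (seen), S3--b-->S2 (seen)

Answer: S0, S1, S2, S3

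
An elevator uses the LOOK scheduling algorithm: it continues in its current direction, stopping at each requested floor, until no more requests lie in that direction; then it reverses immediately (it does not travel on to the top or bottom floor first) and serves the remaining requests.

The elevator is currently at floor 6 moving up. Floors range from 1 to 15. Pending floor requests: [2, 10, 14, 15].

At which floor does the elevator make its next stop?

Current floor: 6, direction: up
Requests above: [10, 14, 15]
Requests below: [2]
Moving up and requests lie above → nearest above is min([10, 14, 15]) = 10

Answer: 10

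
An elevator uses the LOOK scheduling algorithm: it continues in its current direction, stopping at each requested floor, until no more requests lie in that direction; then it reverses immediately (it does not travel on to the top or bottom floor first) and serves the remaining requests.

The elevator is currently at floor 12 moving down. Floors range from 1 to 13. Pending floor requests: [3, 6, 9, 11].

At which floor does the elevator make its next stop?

Answer: 11

Derivation:
Current floor: 12, direction: down
Requests above: []
Requests below: [3, 6, 9, 11]
Moving down and requests lie below → nearest below is max([3, 6, 9, 11]) = 11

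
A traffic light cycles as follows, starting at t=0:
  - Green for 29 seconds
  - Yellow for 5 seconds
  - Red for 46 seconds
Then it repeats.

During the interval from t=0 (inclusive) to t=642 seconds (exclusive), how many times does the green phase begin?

Answer: 9

Derivation:
Cycle = 29+5+46 = 80s
green phase starts at t = k*80 + 0 for k=0,1,2,...
Need k*80+0 < 642 → k < 8.025
k ∈ {0, ..., 8} → 9 starts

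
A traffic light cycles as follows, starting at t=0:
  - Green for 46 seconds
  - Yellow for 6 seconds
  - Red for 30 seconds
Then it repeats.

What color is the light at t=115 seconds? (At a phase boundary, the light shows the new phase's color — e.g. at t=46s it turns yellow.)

Cycle length = 46 + 6 + 30 = 82s
t = 115, phase_t = 115 mod 82 = 33
33 < 46 (green end) → GREEN

Answer: green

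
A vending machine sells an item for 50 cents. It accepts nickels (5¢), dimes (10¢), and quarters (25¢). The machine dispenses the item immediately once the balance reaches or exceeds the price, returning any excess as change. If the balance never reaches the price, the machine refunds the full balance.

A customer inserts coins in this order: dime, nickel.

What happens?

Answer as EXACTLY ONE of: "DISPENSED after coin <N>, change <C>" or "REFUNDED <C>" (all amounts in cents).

Answer: REFUNDED 15

Derivation:
Price: 50¢
Coin 1 (dime, 10¢): balance = 10¢
Coin 2 (nickel, 5¢): balance = 15¢
All coins inserted, balance 15¢ < price 50¢ → REFUND 15¢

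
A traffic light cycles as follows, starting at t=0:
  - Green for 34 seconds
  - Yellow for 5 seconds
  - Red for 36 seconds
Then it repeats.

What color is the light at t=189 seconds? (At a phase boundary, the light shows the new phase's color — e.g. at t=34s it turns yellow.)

Answer: red

Derivation:
Cycle length = 34 + 5 + 36 = 75s
t = 189, phase_t = 189 mod 75 = 39
39 >= 39 → RED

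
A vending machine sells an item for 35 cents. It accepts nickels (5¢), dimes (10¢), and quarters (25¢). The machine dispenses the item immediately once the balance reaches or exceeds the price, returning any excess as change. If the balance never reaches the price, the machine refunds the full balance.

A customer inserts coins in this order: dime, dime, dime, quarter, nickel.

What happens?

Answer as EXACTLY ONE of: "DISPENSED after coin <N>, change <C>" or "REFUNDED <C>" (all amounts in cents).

Answer: DISPENSED after coin 4, change 20

Derivation:
Price: 35¢
Coin 1 (dime, 10¢): balance = 10¢
Coin 2 (dime, 10¢): balance = 20¢
Coin 3 (dime, 10¢): balance = 30¢
Coin 4 (quarter, 25¢): balance = 55¢
  → balance >= price → DISPENSE, change = 55 - 35 = 20¢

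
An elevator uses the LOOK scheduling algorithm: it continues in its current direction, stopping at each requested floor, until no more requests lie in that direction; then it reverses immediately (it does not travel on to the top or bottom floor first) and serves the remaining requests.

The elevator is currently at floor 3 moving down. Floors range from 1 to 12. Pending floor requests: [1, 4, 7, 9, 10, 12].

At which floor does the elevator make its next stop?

Current floor: 3, direction: down
Requests above: [4, 7, 9, 10, 12]
Requests below: [1]
Moving down and requests lie below → nearest below is max([1]) = 1

Answer: 1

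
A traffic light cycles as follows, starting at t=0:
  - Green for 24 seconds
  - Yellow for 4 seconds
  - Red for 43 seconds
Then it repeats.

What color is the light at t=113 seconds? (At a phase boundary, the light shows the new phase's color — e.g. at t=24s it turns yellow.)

Cycle length = 24 + 4 + 43 = 71s
t = 113, phase_t = 113 mod 71 = 42
42 >= 28 → RED

Answer: red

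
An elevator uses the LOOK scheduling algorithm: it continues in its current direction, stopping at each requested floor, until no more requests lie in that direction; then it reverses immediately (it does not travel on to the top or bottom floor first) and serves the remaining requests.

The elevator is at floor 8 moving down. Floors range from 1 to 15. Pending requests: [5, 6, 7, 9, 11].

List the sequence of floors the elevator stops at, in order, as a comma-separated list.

Answer: 7, 6, 5, 9, 11

Derivation:
Current: 8, moving DOWN
Serve below first (descending): [7, 6, 5]
Then reverse, serve above (ascending): [9, 11]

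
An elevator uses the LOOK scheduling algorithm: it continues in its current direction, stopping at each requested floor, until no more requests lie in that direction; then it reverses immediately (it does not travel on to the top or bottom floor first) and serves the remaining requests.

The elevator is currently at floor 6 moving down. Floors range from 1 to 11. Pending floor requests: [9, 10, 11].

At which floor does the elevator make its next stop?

Answer: 9

Derivation:
Current floor: 6, direction: down
Requests above: [9, 10, 11]
Requests below: []
Moving down but no requests below → reverse; nearest above is min([9, 10, 11]) = 9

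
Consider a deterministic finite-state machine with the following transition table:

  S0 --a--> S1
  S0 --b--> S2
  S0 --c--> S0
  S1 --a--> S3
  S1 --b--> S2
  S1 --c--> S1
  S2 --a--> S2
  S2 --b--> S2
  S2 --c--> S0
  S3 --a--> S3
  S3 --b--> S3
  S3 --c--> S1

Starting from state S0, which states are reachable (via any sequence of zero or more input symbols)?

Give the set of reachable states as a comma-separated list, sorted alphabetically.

Answer: S0, S1, S2, S3

Derivation:
BFS from S0:
  visit S0: S0--a-->S1 (new), S0--b-->S2 (new), S0--c-->S0 (seen)
  visit S1: S1--a-->S3 (new), S1--b-->S2 (seen), S1--c-->S1 (seen)
  visit S2: S2--a-->S2 (seen), S2--b-->S2 (seen), S2--c-->S0 (seen)
  visit S3: S3--a-->S3 (seen), S3--b-->S3 (seen), S3--c-->S1 (seen)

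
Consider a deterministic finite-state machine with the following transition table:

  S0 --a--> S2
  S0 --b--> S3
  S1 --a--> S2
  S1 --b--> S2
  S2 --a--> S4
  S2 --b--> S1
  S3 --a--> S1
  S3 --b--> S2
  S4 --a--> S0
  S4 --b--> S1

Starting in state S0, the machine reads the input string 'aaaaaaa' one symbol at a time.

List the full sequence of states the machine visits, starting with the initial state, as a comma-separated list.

Answer: S0, S2, S4, S0, S2, S4, S0, S2

Derivation:
Start: S0
  read 'a': S0 --a--> S2
  read 'a': S2 --a--> S4
  read 'a': S4 --a--> S0
  read 'a': S0 --a--> S2
  read 'a': S2 --a--> S4
  read 'a': S4 --a--> S0
  read 'a': S0 --a--> S2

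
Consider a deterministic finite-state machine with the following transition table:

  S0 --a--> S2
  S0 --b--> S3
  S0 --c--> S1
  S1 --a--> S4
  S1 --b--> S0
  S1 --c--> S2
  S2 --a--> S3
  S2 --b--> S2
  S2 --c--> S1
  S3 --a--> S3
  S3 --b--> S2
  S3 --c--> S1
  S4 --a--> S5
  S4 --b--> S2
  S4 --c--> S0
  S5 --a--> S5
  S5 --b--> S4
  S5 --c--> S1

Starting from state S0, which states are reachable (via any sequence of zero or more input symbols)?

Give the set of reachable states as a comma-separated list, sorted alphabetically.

Answer: S0, S1, S2, S3, S4, S5

Derivation:
BFS from S0:
  visit S0: S0--a-->S2 (new), S0--b-->S3 (new), S0--c-->S1 (new)
  visit S2: S2--a-->S3 (seen), S2--b-->S2 (seen), S2--c-->S1 (seen)
  visit S3: S3--a-->S3 (seen), S3--b-->S2 (seen), S3--c-->S1 (seen)
  visit S1: S1--a-->S4 (new), S1--b-->S0 (seen), S1--c-->S2 (seen)
  visit S4: S4--a-->S5 (new), S4--b-->S2 (seen), S4--c-->S0 (seen)
  visit S5: S5--a-->S5 (seen), S5--b-->S4 (seen), S5--c-->S1 (seen)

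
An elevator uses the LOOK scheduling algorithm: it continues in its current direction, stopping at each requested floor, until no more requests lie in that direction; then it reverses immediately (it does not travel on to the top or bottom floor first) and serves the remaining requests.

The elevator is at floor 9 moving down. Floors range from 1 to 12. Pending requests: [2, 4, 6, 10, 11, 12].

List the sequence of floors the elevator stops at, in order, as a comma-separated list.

Current: 9, moving DOWN
Serve below first (descending): [6, 4, 2]
Then reverse, serve above (ascending): [10, 11, 12]

Answer: 6, 4, 2, 10, 11, 12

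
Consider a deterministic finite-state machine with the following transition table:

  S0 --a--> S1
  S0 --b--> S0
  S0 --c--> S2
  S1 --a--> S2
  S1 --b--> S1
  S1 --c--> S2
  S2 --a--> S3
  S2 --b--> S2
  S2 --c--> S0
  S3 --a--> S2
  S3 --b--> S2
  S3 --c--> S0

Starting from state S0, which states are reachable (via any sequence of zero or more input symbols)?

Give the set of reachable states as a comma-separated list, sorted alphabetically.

Answer: S0, S1, S2, S3

Derivation:
BFS from S0:
  visit S0: S0--a-->S1 (new), S0--b-->S0 (seen), S0--c-->S2 (new)
  visit S1: S1--a-->S2 (seen), S1--b-->S1 (seen), S1--c-->S2 (seen)
  visit S2: S2--a-->S3 (new), S2--b-->S2 (seen), S2--c-->S0 (seen)
  visit S3: S3--a-->S2 (seen), S3--b-->S2 (seen), S3--c-->S0 (seen)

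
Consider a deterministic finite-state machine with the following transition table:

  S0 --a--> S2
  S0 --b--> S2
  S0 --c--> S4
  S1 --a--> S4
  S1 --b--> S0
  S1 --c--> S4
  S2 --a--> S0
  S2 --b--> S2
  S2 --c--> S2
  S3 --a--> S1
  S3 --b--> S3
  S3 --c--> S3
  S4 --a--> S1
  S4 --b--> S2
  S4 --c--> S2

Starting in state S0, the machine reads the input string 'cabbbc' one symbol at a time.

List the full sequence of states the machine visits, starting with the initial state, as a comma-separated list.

Answer: S0, S4, S1, S0, S2, S2, S2

Derivation:
Start: S0
  read 'c': S0 --c--> S4
  read 'a': S4 --a--> S1
  read 'b': S1 --b--> S0
  read 'b': S0 --b--> S2
  read 'b': S2 --b--> S2
  read 'c': S2 --c--> S2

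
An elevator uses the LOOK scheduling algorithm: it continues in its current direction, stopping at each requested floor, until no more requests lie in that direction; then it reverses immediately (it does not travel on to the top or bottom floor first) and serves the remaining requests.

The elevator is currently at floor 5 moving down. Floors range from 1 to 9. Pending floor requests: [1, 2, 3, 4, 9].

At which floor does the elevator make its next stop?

Current floor: 5, direction: down
Requests above: [9]
Requests below: [1, 2, 3, 4]
Moving down and requests lie below → nearest below is max([1, 2, 3, 4]) = 4

Answer: 4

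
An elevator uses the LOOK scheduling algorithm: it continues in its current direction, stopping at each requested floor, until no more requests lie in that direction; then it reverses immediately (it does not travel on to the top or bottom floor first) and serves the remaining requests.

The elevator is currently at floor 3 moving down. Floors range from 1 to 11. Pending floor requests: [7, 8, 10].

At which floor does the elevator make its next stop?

Answer: 7

Derivation:
Current floor: 3, direction: down
Requests above: [7, 8, 10]
Requests below: []
Moving down but no requests below → reverse; nearest above is min([7, 8, 10]) = 7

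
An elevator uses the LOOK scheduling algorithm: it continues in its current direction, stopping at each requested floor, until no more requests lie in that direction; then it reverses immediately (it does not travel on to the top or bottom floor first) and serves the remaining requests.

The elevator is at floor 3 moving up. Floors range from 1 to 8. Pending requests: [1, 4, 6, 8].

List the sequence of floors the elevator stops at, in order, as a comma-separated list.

Current: 3, moving UP
Serve above first (ascending): [4, 6, 8]
Then reverse, serve below (descending): [1]

Answer: 4, 6, 8, 1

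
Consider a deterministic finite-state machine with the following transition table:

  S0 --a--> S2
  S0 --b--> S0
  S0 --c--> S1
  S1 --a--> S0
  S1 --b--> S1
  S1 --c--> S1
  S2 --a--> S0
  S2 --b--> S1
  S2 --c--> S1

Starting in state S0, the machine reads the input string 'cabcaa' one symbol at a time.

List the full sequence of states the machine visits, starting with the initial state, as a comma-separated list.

Start: S0
  read 'c': S0 --c--> S1
  read 'a': S1 --a--> S0
  read 'b': S0 --b--> S0
  read 'c': S0 --c--> S1
  read 'a': S1 --a--> S0
  read 'a': S0 --a--> S2

Answer: S0, S1, S0, S0, S1, S0, S2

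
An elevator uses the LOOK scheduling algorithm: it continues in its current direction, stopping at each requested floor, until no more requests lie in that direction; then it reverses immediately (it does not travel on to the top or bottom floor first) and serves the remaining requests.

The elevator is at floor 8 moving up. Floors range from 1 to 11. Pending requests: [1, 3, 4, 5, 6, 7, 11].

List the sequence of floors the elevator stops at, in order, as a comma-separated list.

Answer: 11, 7, 6, 5, 4, 3, 1

Derivation:
Current: 8, moving UP
Serve above first (ascending): [11]
Then reverse, serve below (descending): [7, 6, 5, 4, 3, 1]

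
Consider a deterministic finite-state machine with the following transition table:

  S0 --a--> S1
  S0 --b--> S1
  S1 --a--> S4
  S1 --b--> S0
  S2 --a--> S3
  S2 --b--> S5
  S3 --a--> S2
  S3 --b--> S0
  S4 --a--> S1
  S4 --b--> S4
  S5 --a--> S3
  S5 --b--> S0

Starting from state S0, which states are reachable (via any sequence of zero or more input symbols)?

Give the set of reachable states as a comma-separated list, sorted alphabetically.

BFS from S0:
  visit S0: S0--a-->S1 (new), S0--b-->S1 (seen)
  visit S1: S1--a-->S4 (new), S1--b-->S0 (seen)
  visit S4: S4--a-->S1 (seen), S4--b-->S4 (seen)

Answer: S0, S1, S4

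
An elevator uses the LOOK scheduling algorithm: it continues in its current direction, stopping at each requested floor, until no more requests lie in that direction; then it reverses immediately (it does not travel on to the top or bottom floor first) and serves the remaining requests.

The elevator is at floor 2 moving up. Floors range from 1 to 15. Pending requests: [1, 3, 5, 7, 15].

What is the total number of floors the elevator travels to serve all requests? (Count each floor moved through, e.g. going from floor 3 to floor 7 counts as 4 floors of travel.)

Answer: 27

Derivation:
Start at floor 2 moving up, LOOK stop order: [3, 5, 7, 15, 1]
  2 → 3: |3-2| = 1, total = 1
  3 → 5: |5-3| = 2, total = 3
  5 → 7: |7-5| = 2, total = 5
  7 → 15: |15-7| = 8, total = 13
  15 → 1: |1-15| = 14, total = 27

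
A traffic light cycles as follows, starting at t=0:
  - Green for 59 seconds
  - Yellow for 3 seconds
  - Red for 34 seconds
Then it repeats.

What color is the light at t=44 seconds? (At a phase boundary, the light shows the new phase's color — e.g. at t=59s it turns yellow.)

Cycle length = 59 + 3 + 34 = 96s
t = 44, phase_t = 44 mod 96 = 44
44 < 59 (green end) → GREEN

Answer: green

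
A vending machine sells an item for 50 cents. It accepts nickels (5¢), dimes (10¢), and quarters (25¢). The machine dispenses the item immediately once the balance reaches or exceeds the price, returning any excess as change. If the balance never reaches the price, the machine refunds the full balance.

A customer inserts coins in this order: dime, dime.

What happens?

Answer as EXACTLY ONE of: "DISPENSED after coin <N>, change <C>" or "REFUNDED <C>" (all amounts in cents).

Answer: REFUNDED 20

Derivation:
Price: 50¢
Coin 1 (dime, 10¢): balance = 10¢
Coin 2 (dime, 10¢): balance = 20¢
All coins inserted, balance 20¢ < price 50¢ → REFUND 20¢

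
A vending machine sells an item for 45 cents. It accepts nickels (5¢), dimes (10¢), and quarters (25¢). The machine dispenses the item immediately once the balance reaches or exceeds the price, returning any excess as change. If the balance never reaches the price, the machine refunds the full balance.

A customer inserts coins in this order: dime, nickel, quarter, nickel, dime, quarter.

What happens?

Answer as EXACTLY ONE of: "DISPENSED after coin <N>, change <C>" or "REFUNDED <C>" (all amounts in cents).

Price: 45¢
Coin 1 (dime, 10¢): balance = 10¢
Coin 2 (nickel, 5¢): balance = 15¢
Coin 3 (quarter, 25¢): balance = 40¢
Coin 4 (nickel, 5¢): balance = 45¢
  → balance >= price → DISPENSE, change = 45 - 45 = 0¢

Answer: DISPENSED after coin 4, change 0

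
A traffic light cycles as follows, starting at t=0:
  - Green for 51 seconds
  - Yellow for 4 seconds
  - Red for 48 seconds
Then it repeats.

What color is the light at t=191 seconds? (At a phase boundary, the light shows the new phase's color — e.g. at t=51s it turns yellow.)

Cycle length = 51 + 4 + 48 = 103s
t = 191, phase_t = 191 mod 103 = 88
88 >= 55 → RED

Answer: red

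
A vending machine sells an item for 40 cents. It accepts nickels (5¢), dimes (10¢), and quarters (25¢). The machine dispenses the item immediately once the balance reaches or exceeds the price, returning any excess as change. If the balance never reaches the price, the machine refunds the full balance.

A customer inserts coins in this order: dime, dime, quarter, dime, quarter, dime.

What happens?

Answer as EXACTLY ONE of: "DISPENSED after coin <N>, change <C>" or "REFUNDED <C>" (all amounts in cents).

Answer: DISPENSED after coin 3, change 5

Derivation:
Price: 40¢
Coin 1 (dime, 10¢): balance = 10¢
Coin 2 (dime, 10¢): balance = 20¢
Coin 3 (quarter, 25¢): balance = 45¢
  → balance >= price → DISPENSE, change = 45 - 40 = 5¢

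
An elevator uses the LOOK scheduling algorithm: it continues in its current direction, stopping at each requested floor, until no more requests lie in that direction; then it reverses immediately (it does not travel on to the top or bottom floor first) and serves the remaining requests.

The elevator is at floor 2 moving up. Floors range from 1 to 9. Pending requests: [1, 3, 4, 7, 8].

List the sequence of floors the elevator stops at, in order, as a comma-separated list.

Answer: 3, 4, 7, 8, 1

Derivation:
Current: 2, moving UP
Serve above first (ascending): [3, 4, 7, 8]
Then reverse, serve below (descending): [1]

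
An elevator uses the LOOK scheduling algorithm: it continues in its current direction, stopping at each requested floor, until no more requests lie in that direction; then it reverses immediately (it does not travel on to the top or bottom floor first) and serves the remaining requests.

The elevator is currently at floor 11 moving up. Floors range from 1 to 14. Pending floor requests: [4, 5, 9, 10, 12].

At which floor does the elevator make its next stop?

Current floor: 11, direction: up
Requests above: [12]
Requests below: [4, 5, 9, 10]
Moving up and requests lie above → nearest above is min([12]) = 12

Answer: 12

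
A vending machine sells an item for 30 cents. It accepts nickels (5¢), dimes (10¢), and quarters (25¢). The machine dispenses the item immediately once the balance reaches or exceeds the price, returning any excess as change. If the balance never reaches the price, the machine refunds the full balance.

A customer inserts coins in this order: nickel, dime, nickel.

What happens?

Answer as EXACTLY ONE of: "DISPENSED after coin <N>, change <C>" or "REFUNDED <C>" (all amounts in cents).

Price: 30¢
Coin 1 (nickel, 5¢): balance = 5¢
Coin 2 (dime, 10¢): balance = 15¢
Coin 3 (nickel, 5¢): balance = 20¢
All coins inserted, balance 20¢ < price 30¢ → REFUND 20¢

Answer: REFUNDED 20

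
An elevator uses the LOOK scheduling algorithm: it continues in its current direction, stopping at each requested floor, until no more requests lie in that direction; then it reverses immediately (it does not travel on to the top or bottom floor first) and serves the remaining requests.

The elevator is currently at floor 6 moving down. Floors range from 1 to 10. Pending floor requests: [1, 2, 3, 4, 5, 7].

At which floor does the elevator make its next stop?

Answer: 5

Derivation:
Current floor: 6, direction: down
Requests above: [7]
Requests below: [1, 2, 3, 4, 5]
Moving down and requests lie below → nearest below is max([1, 2, 3, 4, 5]) = 5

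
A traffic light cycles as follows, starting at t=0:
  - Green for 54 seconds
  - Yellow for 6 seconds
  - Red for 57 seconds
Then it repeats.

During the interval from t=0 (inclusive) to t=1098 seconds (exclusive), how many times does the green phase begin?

Cycle = 54+6+57 = 117s
green phase starts at t = k*117 + 0 for k=0,1,2,...
Need k*117+0 < 1098 → k < 9.385
k ∈ {0, ..., 9} → 10 starts

Answer: 10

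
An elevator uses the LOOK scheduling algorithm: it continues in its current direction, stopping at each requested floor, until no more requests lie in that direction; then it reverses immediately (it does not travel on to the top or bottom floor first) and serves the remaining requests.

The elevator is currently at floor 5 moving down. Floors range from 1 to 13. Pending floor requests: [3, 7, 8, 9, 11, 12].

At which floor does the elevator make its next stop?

Answer: 3

Derivation:
Current floor: 5, direction: down
Requests above: [7, 8, 9, 11, 12]
Requests below: [3]
Moving down and requests lie below → nearest below is max([3]) = 3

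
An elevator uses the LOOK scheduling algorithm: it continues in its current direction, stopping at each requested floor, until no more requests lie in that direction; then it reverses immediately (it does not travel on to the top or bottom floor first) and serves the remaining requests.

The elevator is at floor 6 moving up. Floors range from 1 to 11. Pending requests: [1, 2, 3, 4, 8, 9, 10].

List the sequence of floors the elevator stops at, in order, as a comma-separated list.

Current: 6, moving UP
Serve above first (ascending): [8, 9, 10]
Then reverse, serve below (descending): [4, 3, 2, 1]

Answer: 8, 9, 10, 4, 3, 2, 1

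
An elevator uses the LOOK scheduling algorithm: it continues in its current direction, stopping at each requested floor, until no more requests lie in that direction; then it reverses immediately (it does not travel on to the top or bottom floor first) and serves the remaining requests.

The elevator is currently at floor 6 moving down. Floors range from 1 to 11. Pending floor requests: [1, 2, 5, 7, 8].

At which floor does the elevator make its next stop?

Current floor: 6, direction: down
Requests above: [7, 8]
Requests below: [1, 2, 5]
Moving down and requests lie below → nearest below is max([1, 2, 5]) = 5

Answer: 5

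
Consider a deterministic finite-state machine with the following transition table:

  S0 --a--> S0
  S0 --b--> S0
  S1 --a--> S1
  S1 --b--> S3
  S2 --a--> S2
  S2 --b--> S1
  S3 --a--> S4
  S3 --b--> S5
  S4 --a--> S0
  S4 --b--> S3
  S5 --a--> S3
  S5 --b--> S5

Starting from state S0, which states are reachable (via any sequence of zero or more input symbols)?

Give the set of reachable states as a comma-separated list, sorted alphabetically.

BFS from S0:
  visit S0: S0--a-->S0 (seen), S0--b-->S0 (seen)

Answer: S0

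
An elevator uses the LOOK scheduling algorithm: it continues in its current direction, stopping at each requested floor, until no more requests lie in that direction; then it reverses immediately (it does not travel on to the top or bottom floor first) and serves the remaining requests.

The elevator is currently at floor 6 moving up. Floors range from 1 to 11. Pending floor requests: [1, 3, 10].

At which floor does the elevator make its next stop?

Current floor: 6, direction: up
Requests above: [10]
Requests below: [1, 3]
Moving up and requests lie above → nearest above is min([10]) = 10

Answer: 10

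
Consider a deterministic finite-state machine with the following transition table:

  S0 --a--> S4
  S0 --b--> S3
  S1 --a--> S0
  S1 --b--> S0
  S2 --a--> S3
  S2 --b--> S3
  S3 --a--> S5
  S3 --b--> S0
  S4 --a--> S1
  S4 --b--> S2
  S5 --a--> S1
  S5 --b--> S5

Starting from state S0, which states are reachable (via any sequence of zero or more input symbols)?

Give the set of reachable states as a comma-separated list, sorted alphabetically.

Answer: S0, S1, S2, S3, S4, S5

Derivation:
BFS from S0:
  visit S0: S0--a-->S4 (new), S0--b-->S3 (new)
  visit S4: S4--a-->S1 (new), S4--b-->S2 (new)
  visit S3: S3--a-->S5 (new), S3--b-->S0 (seen)
  visit S1: S1--a-->S0 (seen), S1--b-->S0 (seen)
  visit S2: S2--a-->S3 (seen), S2--b-->S3 (seen)
  visit S5: S5--a-->S1 (seen), S5--b-->S5 (seen)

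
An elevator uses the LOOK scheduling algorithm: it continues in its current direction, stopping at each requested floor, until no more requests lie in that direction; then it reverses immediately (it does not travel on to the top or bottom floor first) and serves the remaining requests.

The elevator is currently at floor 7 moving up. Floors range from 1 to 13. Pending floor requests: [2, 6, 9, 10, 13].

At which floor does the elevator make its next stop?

Answer: 9

Derivation:
Current floor: 7, direction: up
Requests above: [9, 10, 13]
Requests below: [2, 6]
Moving up and requests lie above → nearest above is min([9, 10, 13]) = 9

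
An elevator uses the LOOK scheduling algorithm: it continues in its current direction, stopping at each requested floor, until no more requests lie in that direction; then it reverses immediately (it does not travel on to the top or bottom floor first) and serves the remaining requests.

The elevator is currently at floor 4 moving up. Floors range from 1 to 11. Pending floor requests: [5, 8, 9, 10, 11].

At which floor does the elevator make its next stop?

Current floor: 4, direction: up
Requests above: [5, 8, 9, 10, 11]
Requests below: []
Moving up and requests lie above → nearest above is min([5, 8, 9, 10, 11]) = 5

Answer: 5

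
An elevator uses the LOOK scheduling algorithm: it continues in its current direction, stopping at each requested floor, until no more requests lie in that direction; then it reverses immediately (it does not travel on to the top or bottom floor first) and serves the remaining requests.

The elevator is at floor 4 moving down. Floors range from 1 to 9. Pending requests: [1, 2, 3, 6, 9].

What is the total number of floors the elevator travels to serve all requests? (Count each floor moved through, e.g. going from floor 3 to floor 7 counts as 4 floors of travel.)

Start at floor 4 moving down, LOOK stop order: [3, 2, 1, 6, 9]
  4 → 3: |3-4| = 1, total = 1
  3 → 2: |2-3| = 1, total = 2
  2 → 1: |1-2| = 1, total = 3
  1 → 6: |6-1| = 5, total = 8
  6 → 9: |9-6| = 3, total = 11

Answer: 11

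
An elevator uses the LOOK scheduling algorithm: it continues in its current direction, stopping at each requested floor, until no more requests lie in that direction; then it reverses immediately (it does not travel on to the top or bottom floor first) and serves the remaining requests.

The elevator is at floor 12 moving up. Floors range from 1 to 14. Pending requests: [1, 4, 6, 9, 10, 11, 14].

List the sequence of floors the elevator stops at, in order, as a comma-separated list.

Answer: 14, 11, 10, 9, 6, 4, 1

Derivation:
Current: 12, moving UP
Serve above first (ascending): [14]
Then reverse, serve below (descending): [11, 10, 9, 6, 4, 1]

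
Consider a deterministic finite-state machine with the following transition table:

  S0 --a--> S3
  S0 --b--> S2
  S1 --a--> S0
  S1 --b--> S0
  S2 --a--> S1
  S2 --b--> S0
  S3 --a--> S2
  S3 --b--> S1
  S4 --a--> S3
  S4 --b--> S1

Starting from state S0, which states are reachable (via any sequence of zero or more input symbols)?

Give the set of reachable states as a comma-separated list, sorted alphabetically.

Answer: S0, S1, S2, S3

Derivation:
BFS from S0:
  visit S0: S0--a-->S3 (new), S0--b-->S2 (new)
  visit S3: S3--a-->S2 (seen), S3--b-->S1 (new)
  visit S2: S2--a-->S1 (seen), S2--b-->S0 (seen)
  visit S1: S1--a-->S0 (seen), S1--b-->S0 (seen)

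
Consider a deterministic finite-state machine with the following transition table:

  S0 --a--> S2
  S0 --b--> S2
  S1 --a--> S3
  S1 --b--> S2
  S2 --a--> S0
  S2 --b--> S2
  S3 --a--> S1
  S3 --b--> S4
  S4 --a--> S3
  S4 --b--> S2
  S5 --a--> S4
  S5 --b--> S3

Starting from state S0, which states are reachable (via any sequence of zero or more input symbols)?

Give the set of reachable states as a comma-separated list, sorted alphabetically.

BFS from S0:
  visit S0: S0--a-->S2 (new), S0--b-->S2 (seen)
  visit S2: S2--a-->S0 (seen), S2--b-->S2 (seen)

Answer: S0, S2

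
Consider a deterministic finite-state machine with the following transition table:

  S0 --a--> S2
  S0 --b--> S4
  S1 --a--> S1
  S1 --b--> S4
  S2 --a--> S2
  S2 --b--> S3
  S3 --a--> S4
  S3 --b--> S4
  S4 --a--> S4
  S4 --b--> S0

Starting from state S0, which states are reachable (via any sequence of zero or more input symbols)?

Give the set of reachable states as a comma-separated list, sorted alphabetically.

Answer: S0, S2, S3, S4

Derivation:
BFS from S0:
  visit S0: S0--a-->S2 (new), S0--b-->S4 (new)
  visit S2: S2--a-->S2 (seen), S2--b-->S3 (new)
  visit S4: S4--a-->S4 (seen), S4--b-->S0 (seen)
  visit S3: S3--a-->S4 (seen), S3--b-->S4 (seen)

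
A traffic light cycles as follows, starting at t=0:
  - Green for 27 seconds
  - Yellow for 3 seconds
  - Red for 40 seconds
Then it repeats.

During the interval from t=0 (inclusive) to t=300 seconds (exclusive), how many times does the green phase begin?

Cycle = 27+3+40 = 70s
green phase starts at t = k*70 + 0 for k=0,1,2,...
Need k*70+0 < 300 → k < 4.286
k ∈ {0, ..., 4} → 5 starts

Answer: 5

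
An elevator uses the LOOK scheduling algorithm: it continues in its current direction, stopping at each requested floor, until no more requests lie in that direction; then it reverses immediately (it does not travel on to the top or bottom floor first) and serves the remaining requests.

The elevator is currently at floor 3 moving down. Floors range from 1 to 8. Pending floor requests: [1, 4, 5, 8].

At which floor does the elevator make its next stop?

Answer: 1

Derivation:
Current floor: 3, direction: down
Requests above: [4, 5, 8]
Requests below: [1]
Moving down and requests lie below → nearest below is max([1]) = 1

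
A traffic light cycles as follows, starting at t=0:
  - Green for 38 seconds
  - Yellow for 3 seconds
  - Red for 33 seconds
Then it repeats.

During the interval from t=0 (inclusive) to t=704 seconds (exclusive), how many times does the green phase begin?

Answer: 10

Derivation:
Cycle = 38+3+33 = 74s
green phase starts at t = k*74 + 0 for k=0,1,2,...
Need k*74+0 < 704 → k < 9.514
k ∈ {0, ..., 9} → 10 starts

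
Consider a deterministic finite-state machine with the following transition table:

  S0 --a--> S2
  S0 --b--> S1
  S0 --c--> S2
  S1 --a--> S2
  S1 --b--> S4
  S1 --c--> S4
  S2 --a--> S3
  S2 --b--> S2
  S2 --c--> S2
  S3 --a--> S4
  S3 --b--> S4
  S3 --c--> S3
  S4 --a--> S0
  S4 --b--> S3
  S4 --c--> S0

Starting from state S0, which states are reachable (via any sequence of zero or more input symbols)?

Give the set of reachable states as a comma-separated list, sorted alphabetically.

BFS from S0:
  visit S0: S0--a-->S2 (new), S0--b-->S1 (new), S0--c-->S2 (seen)
  visit S2: S2--a-->S3 (new), S2--b-->S2 (seen), S2--c-->S2 (seen)
  visit S1: S1--a-->S2 (seen), S1--b-->S4 (new), S1--c-->S4 (seen)
  visit S3: S3--a-->S4 (seen), S3--b-->S4 (seen), S3--c-->S3 (seen)
  visit S4: S4--a-->S0 (seen), S4--b-->S3 (seen), S4--c-->S0 (seen)

Answer: S0, S1, S2, S3, S4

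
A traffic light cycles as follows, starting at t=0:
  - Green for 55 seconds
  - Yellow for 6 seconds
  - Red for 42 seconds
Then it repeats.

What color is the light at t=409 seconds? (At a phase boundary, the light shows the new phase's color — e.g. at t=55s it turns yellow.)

Cycle length = 55 + 6 + 42 = 103s
t = 409, phase_t = 409 mod 103 = 100
100 >= 61 → RED

Answer: red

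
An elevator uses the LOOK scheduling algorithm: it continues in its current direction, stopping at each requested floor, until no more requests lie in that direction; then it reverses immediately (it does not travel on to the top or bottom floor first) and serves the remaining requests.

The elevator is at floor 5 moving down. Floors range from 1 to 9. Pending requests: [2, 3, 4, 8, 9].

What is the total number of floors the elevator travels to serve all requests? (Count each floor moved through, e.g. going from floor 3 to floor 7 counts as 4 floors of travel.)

Start at floor 5 moving down, LOOK stop order: [4, 3, 2, 8, 9]
  5 → 4: |4-5| = 1, total = 1
  4 → 3: |3-4| = 1, total = 2
  3 → 2: |2-3| = 1, total = 3
  2 → 8: |8-2| = 6, total = 9
  8 → 9: |9-8| = 1, total = 10

Answer: 10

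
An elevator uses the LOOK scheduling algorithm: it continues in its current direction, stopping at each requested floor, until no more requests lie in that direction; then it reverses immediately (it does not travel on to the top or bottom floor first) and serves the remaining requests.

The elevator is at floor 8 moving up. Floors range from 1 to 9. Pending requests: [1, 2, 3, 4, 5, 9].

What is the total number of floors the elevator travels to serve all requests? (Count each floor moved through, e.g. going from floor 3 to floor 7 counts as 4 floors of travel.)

Answer: 9

Derivation:
Start at floor 8 moving up, LOOK stop order: [9, 5, 4, 3, 2, 1]
  8 → 9: |9-8| = 1, total = 1
  9 → 5: |5-9| = 4, total = 5
  5 → 4: |4-5| = 1, total = 6
  4 → 3: |3-4| = 1, total = 7
  3 → 2: |2-3| = 1, total = 8
  2 → 1: |1-2| = 1, total = 9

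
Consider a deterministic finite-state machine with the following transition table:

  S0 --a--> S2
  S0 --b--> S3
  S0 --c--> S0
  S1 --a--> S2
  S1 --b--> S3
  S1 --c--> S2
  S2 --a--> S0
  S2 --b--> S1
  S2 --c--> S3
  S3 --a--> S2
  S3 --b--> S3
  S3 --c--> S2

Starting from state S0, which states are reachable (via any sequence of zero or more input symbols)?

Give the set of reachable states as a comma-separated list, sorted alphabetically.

Answer: S0, S1, S2, S3

Derivation:
BFS from S0:
  visit S0: S0--a-->S2 (new), S0--b-->S3 (new), S0--c-->S0 (seen)
  visit S2: S2--a-->S0 (seen), S2--b-->S1 (new), S2--c-->S3 (seen)
  visit S3: S3--a-->S2 (seen), S3--b-->S3 (seen), S3--c-->S2 (seen)
  visit S1: S1--a-->S2 (seen), S1--b-->S3 (seen), S1--c-->S2 (seen)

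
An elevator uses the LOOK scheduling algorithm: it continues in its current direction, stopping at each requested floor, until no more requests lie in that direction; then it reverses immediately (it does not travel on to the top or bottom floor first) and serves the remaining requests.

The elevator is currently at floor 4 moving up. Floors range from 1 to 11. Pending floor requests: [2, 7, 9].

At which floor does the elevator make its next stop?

Current floor: 4, direction: up
Requests above: [7, 9]
Requests below: [2]
Moving up and requests lie above → nearest above is min([7, 9]) = 7

Answer: 7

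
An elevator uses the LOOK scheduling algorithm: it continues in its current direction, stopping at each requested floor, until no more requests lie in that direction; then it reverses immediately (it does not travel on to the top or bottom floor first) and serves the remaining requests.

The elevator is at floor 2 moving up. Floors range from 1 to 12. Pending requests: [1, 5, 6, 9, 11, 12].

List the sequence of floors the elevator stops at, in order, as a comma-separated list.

Answer: 5, 6, 9, 11, 12, 1

Derivation:
Current: 2, moving UP
Serve above first (ascending): [5, 6, 9, 11, 12]
Then reverse, serve below (descending): [1]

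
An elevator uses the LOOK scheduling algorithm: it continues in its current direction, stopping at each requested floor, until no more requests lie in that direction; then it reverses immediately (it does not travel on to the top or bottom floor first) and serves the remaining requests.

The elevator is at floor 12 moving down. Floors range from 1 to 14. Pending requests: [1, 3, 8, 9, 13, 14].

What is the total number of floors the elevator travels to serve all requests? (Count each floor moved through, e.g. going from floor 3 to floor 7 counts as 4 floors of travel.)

Answer: 24

Derivation:
Start at floor 12 moving down, LOOK stop order: [9, 8, 3, 1, 13, 14]
  12 → 9: |9-12| = 3, total = 3
  9 → 8: |8-9| = 1, total = 4
  8 → 3: |3-8| = 5, total = 9
  3 → 1: |1-3| = 2, total = 11
  1 → 13: |13-1| = 12, total = 23
  13 → 14: |14-13| = 1, total = 24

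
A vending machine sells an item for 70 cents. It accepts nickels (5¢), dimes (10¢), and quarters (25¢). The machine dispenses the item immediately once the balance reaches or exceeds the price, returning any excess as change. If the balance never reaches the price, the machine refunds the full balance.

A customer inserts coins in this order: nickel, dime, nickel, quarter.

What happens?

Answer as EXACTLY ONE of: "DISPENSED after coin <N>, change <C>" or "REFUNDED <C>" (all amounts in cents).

Price: 70¢
Coin 1 (nickel, 5¢): balance = 5¢
Coin 2 (dime, 10¢): balance = 15¢
Coin 3 (nickel, 5¢): balance = 20¢
Coin 4 (quarter, 25¢): balance = 45¢
All coins inserted, balance 45¢ < price 70¢ → REFUND 45¢

Answer: REFUNDED 45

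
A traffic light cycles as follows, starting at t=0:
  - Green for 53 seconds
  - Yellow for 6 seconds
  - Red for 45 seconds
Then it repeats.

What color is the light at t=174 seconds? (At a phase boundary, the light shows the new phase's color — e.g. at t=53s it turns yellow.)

Cycle length = 53 + 6 + 45 = 104s
t = 174, phase_t = 174 mod 104 = 70
70 >= 59 → RED

Answer: red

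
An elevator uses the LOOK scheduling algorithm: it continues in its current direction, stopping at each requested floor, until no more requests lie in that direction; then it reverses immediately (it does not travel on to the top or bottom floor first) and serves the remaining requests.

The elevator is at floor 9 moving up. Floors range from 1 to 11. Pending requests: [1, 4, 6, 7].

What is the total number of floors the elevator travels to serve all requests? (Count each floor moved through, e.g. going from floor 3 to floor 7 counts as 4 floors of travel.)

Answer: 8

Derivation:
Start at floor 9 moving up, LOOK stop order: [7, 6, 4, 1]
  9 → 7: |7-9| = 2, total = 2
  7 → 6: |6-7| = 1, total = 3
  6 → 4: |4-6| = 2, total = 5
  4 → 1: |1-4| = 3, total = 8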